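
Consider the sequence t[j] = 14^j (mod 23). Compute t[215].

20

t[0] = 1,  t[1] = 14,  t[2] = 12,  t[3] = 7,  t[4] = 6,  t[5] = 15,  t[6] = 3,  t[7] = 19,  t[8] = 13,  t[9] = 21,  t[10] = 18,  t[11] = 22,  t[12] = 9,  t[13] = 11,  t[14] = 16,  t[15] = 17,  t[16] = 8,  t[17] = 20,  t[18] = 4,  t[19] = 10,  t[20] = 2,  t[21] = 5,  t[22] = 1.
Since t[22] = t[0] = 1, the sequence is periodic with period 22.
(215 - 0) mod 22 = 17, so t[215] = t[17] = 20.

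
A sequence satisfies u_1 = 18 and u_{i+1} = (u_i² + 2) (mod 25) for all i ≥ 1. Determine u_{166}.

6

Computing terms: u_1 = 18,  u_2 = 1,  u_3 = 3,  u_4 = 11,  u_5 = 23,  u_6 = 6,  u_7 = 13,  u_8 = 21,  u_9 = 18.
Since u_9 = u_1 = 18, the sequence is periodic with period 8.
So u_{166} = u_{1 + ((166-1) mod 8)} = u_6 = 6.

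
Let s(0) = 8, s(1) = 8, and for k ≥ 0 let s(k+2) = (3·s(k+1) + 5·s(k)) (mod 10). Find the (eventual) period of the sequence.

4

We have s(0) = 8,  s(1) = 8,  s(2) = 4,  s(3) = 2,  s(4) = 6,  s(5) = 8,  s(6) = 4.
Since (s(5), s(6)) = (s(1), s(2)) = (8, 4) (two consecutive terms determine the rest), the sequence is eventually periodic: after a pre-period of length 1 it cycles with period 4.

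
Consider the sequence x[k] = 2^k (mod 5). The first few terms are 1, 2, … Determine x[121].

Listing terms: x[0] = 1; x[1] = 2; x[2] = 4; x[3] = 3; x[4] = 1.
The sequence repeats with period 4.
(121 - 0) mod 4 = 1, so x[121] = x[1] = 2.

2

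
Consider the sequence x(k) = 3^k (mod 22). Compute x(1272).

9

Listing terms: x(0) = 1; x(1) = 3; x(2) = 9; x(3) = 5; x(4) = 15; x(5) = 1.
Since x(5) = x(0) = 1, the sequence is periodic with period 5.
(1272 - 0) mod 5 = 2, so x(1272) = x(2) = 9.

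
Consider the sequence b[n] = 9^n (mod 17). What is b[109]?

8

Computing terms: b[1] = 9,  b[2] = 13,  b[3] = 15,  b[4] = 16,  b[5] = 8,  b[6] = 4,  b[7] = 2,  b[8] = 1,  b[9] = 9.
Since b[9] = b[1] = 9, the sequence is periodic with period 8.
(109 - 1) mod 8 = 4, so b[109] = b[5] = 8.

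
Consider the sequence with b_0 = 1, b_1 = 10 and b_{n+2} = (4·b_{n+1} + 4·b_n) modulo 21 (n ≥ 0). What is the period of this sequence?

24

Computing terms: b_0 = 1,  b_1 = 10,  b_2 = 2,  b_3 = 6,  b_4 = 11,  b_5 = 5,  b_6 = 1,  b_7 = 3,  b_8 = 16,  b_9 = 13,  b_{10} = 11,  b_{11} = 12,  b_{12} = 8,  b_{13} = 17,  b_{14} = 16,  b_{15} = 6,  b_{16} = 4,  b_{17} = 19,  b_{18} = 8,  b_{19} = 3,  b_{20} = 2,  b_{21} = 20,  b_{22} = 4,  b_{23} = 12,  b_{24} = 1,  b_{25} = 10.
Since (b_{24}, b_{25}) = (b_0, b_1) = (1, 10) (two consecutive terms determine the rest), the sequence is periodic with period 24.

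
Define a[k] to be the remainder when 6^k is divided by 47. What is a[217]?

18

Listing terms: a[1] = 6, a[2] = 36, a[3] = 28, a[4] = 27, a[5] = 21, a[6] = 32, a[7] = 4, a[8] = 24, a[9] = 3, a[10] = 18, a[11] = 14, a[12] = 37, a[13] = 34, a[14] = 16, a[15] = 2, a[16] = 12, a[17] = 25, a[18] = 9, a[19] = 7, a[20] = 42, a[21] = 17, a[22] = 8, a[23] = 1, a[24] = 6.
Since a[24] = a[1] = 6, the sequence is periodic with period 23.
(217 - 1) mod 23 = 9, so a[217] = a[10] = 18.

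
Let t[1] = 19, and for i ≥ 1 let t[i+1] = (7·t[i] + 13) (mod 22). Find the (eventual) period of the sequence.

10

We have t[1] = 19,  t[2] = 14,  t[3] = 1,  t[4] = 20,  t[5] = 21,  t[6] = 6,  t[7] = 11,  t[8] = 2,  t[9] = 5,  t[10] = 4,  t[11] = 19.
Since t[11] = t[1] = 19, the sequence is periodic with period 10.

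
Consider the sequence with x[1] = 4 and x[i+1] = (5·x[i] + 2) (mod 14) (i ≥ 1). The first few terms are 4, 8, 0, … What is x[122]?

8

Computing terms: x[1] = 4,  x[2] = 8,  x[3] = 0,  x[4] = 2,  x[5] = 12,  x[6] = 6,  x[7] = 4.
Since x[7] = x[1] = 4, the sequence is periodic with period 6.
(122 - 1) mod 6 = 1, so x[122] = x[2] = 8.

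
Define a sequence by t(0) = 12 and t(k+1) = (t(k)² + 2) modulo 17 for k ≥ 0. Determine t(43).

3

We have t(0) = 12, t(1) = 10, t(2) = 0, t(3) = 2, t(4) = 6, t(5) = 4, t(6) = 1, t(7) = 3, t(8) = 11, t(9) = 4.
Since t(9) = t(5) = 4, the sequence is eventually periodic: after a pre-period of length 5 it cycles with period 4.
For k ≥ 5, t(k) depends only on (k - 5) mod 4. (43 - 5) mod 4 = 2, so t(43) = t(7) = 3.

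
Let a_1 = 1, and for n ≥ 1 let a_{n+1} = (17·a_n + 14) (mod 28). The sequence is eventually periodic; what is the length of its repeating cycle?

6

Listing terms: a_1 = 1,  a_2 = 3,  a_3 = 9,  a_4 = 27,  a_5 = 25,  a_6 = 19,  a_7 = 1.
Since a_7 = a_1 = 1, the sequence is periodic with period 6.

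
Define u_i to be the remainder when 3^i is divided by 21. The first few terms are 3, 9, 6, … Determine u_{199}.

3

u_1 = 3; u_2 = 9; u_3 = 6; u_4 = 18; u_5 = 12; u_6 = 15; u_7 = 3.
The sequence repeats with period 6.
So u_{199} = u_{1 + ((199-1) mod 6)} = u_1 = 3.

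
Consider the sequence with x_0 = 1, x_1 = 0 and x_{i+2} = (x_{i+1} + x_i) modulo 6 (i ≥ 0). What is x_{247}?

2

Computing terms: x_0 = 1,  x_1 = 0,  x_2 = 1,  x_3 = 1,  x_4 = 2,  x_5 = 3,  x_6 = 5,  x_7 = 2,  x_8 = 1,  x_9 = 3,  x_{10} = 4,  x_{11} = 1,  x_{12} = 5,  x_{13} = 0,  x_{14} = 5,  x_{15} = 5,  x_{16} = 4,  x_{17} = 3,  x_{18} = 1,  x_{19} = 4,  x_{20} = 5,  x_{21} = 3,  x_{22} = 2,  x_{23} = 5,  x_{24} = 1,  x_{25} = 0.
The sequence repeats with period 24.
So x_{247} = x_{0 + ((247-0) mod 24)} = x_7 = 2.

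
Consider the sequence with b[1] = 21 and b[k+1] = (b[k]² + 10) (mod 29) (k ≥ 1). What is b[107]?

17

b[1] = 21,  b[2] = 16,  b[3] = 5,  b[4] = 6,  b[5] = 17,  b[6] = 9,  b[7] = 4,  b[8] = 26,  b[9] = 19,  b[10] = 23,  b[11] = 17.
Since b[11] = b[5] = 17, the sequence is eventually periodic: after a pre-period of length 4 it cycles with period 6.
For k ≥ 5, b[k] depends only on (k - 5) mod 6. (107 - 5) mod 6 = 0, so b[107] = b[5] = 17.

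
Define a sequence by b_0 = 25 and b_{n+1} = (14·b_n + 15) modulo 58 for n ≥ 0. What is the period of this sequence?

Listing terms: b_0 = 25, b_1 = 17, b_2 = 21, b_3 = 19, b_4 = 49, b_5 = 5, b_6 = 27, b_7 = 45, b_8 = 7, b_9 = 55, b_{10} = 31, b_{11} = 43, b_{12} = 37, b_{13} = 11, b_{14} = 53, b_{15} = 3, b_{16} = 57, b_{17} = 1, b_{18} = 29, b_{19} = 15, b_{20} = 51, b_{21} = 33, b_{22} = 13, b_{23} = 23, b_{24} = 47, b_{25} = 35, b_{26} = 41, b_{27} = 9, b_{28} = 25.
The sequence repeats with period 28.

28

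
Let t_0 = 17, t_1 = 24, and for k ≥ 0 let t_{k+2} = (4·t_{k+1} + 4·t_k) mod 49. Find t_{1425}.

Listing terms: t_0 = 17; t_1 = 24; t_2 = 17; t_3 = 17; t_4 = 38; t_5 = 24; t_6 = 3; t_7 = 10; t_8 = 3; t_9 = 3; t_{10} = 24; t_{11} = 10; t_{12} = 38; t_{13} = 45; t_{14} = 38; t_{15} = 38; t_{16} = 10; t_{17} = 45; t_{18} = 24; t_{19} = 31; t_{20} = 24; t_{21} = 24; t_{22} = 45; t_{23} = 31; t_{24} = 10; t_{25} = 17; t_{26} = 10; t_{27} = 10; t_{28} = 31; t_{29} = 17; t_{30} = 45; t_{31} = 3; t_{32} = 45; t_{33} = 45; t_{34} = 17; t_{35} = 3; t_{36} = 31; t_{37} = 38; t_{38} = 31; t_{39} = 31; t_{40} = 3; t_{41} = 38; t_{42} = 17; t_{43} = 24.
Since (t_{42}, t_{43}) = (t_0, t_1) = (17, 24) (two consecutive terms determine the rest), the sequence is periodic with period 42.
So t_{1425} = t_{0 + ((1425-0) mod 42)} = t_{39} = 31.

31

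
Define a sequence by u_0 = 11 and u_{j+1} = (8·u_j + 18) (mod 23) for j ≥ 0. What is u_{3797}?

15

Computing terms: u_0 = 11, u_1 = 14, u_2 = 15, u_3 = 0, u_4 = 18, u_5 = 1, u_6 = 3, u_7 = 19, u_8 = 9, u_9 = 21, u_{10} = 2, u_{11} = 11.
The sequence repeats with period 11.
(3797 - 0) mod 11 = 2, so u_{3797} = u_2 = 15.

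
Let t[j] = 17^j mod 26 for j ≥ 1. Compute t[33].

Computing terms: t[1] = 17, t[2] = 3, t[3] = 25, t[4] = 9, t[5] = 23, t[6] = 1, t[7] = 17.
The sequence repeats with period 6.
So t[33] = t[1 + ((33-1) mod 6)] = t[3] = 25.

25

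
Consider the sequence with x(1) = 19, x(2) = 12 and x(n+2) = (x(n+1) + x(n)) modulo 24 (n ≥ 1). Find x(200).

Listing terms: x(1) = 19; x(2) = 12; x(3) = 7; x(4) = 19; x(5) = 2; x(6) = 21; x(7) = 23; x(8) = 20; x(9) = 19; x(10) = 15; x(11) = 10; x(12) = 1; x(13) = 11; x(14) = 12; x(15) = 23; x(16) = 11; x(17) = 10; x(18) = 21; x(19) = 7; x(20) = 4; x(21) = 11; x(22) = 15; x(23) = 2; x(24) = 17; x(25) = 19; x(26) = 12.
Since (x(25), x(26)) = (x(1), x(2)) = (19, 12) (two consecutive terms determine the rest), the sequence is periodic with period 24.
(200 - 1) mod 24 = 7, so x(200) = x(8) = 20.

20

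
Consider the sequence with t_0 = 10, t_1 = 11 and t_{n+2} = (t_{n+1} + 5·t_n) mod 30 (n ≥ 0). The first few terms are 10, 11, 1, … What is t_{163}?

We have t_0 = 10, t_1 = 11, t_2 = 1, t_3 = 26, t_4 = 1, t_5 = 11, t_6 = 16, t_7 = 11, t_8 = 1.
Since (t_7, t_8) = (t_1, t_2) = (11, 1) (two consecutive terms determine the rest), the sequence is eventually periodic: after a pre-period of length 1 it cycles with period 6.
For n ≥ 1, t_n depends only on (n - 1) mod 6. (163 - 1) mod 6 = 0, so t_{163} = t_1 = 11.

11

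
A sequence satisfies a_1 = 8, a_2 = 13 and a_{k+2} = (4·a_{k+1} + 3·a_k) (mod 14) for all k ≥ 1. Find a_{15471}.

4

We have a_1 = 8,  a_2 = 13,  a_3 = 6,  a_4 = 7,  a_5 = 4,  a_6 = 9,  a_7 = 6,  a_8 = 9,  a_9 = 12,  a_{10} = 5,  a_{11} = 0,  a_{12} = 1,  a_{13} = 4,  a_{14} = 5,  a_{15} = 4,  a_{16} = 3,  a_{17} = 10,  a_{18} = 7,  a_{19} = 2,  a_{20} = 1,  a_{21} = 10,  a_{22} = 1,  a_{23} = 6,  a_{24} = 13,  a_{25} = 0,  a_{26} = 11,  a_{27} = 2,  a_{28} = 13,  a_{29} = 2,  a_{30} = 5,  a_{31} = 12,  a_{32} = 7,  a_{33} = 8,  a_{34} = 11,  a_{35} = 12,  a_{36} = 11,  a_{37} = 10,  a_{38} = 3,  a_{39} = 0,  a_{40} = 9,  a_{41} = 8,  a_{42} = 3,  a_{43} = 8,  a_{44} = 13.
Since (a_{43}, a_{44}) = (a_1, a_2) = (8, 13) (two consecutive terms determine the rest), the sequence is periodic with period 42.
So a_{15471} = a_{1 + ((15471-1) mod 42)} = a_{15} = 4.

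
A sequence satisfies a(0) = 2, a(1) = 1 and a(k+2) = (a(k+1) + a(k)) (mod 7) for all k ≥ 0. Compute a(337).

1

We have a(0) = 2; a(1) = 1; a(2) = 3; a(3) = 4; a(4) = 0; a(5) = 4; a(6) = 4; a(7) = 1; a(8) = 5; a(9) = 6; a(10) = 4; a(11) = 3; a(12) = 0; a(13) = 3; a(14) = 3; a(15) = 6; a(16) = 2; a(17) = 1.
Since (a(16), a(17)) = (a(0), a(1)) = (2, 1) (two consecutive terms determine the rest), the sequence is periodic with period 16.
So a(337) = a(0 + ((337-0) mod 16)) = a(1) = 1.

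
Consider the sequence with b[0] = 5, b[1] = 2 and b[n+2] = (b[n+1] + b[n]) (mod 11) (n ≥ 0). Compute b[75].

3

b[0] = 5,  b[1] = 2,  b[2] = 7,  b[3] = 9,  b[4] = 5,  b[5] = 3,  b[6] = 8,  b[7] = 0,  b[8] = 8,  b[9] = 8,  b[10] = 5,  b[11] = 2.
The sequence repeats with period 10.
So b[75] = b[0 + ((75-0) mod 10)] = b[5] = 3.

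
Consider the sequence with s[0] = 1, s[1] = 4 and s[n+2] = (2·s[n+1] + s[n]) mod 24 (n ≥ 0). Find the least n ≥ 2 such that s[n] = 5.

4

We have s[0] = 1, s[1] = 4, s[2] = 9, s[3] = 22, s[4] = 5, s[5] = 8, s[6] = 21, s[7] = 2, s[8] = 1, s[9] = 4.
The sequence repeats with period 8.
The value 5 first appears (with n ≥ 2) at s[4].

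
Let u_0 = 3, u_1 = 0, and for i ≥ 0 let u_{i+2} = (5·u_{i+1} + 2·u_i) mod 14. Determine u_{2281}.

Listing terms: u_0 = 3, u_1 = 0, u_2 = 6, u_3 = 2, u_4 = 8, u_5 = 2, u_6 = 12, u_7 = 8, u_8 = 8, u_9 = 0, u_{10} = 2, u_{11} = 10, u_{12} = 12, u_{13} = 10, u_{14} = 4, u_{15} = 12, u_{16} = 12, u_{17} = 0, u_{18} = 10, u_{19} = 8, u_{20} = 4, u_{21} = 8, u_{22} = 6, u_{23} = 4, u_{24} = 4, u_{25} = 0, u_{26} = 8, u_{27} = 12, u_{28} = 6, u_{29} = 12, u_{30} = 2, u_{31} = 6, u_{32} = 6, u_{33} = 0, u_{34} = 12, u_{35} = 4, u_{36} = 2, u_{37} = 4, u_{38} = 10, u_{39} = 2, u_{40} = 2, u_{41} = 0, u_{42} = 4, u_{43} = 6, u_{44} = 10, u_{45} = 6, u_{46} = 8, u_{47} = 10, u_{48} = 10, u_{49} = 0, u_{50} = 6.
Since (u_{49}, u_{50}) = (u_1, u_2) = (0, 6) (two consecutive terms determine the rest), the sequence is eventually periodic: after a pre-period of length 1 it cycles with period 48.
For i ≥ 1, u_i depends only on (i - 1) mod 48. (2281 - 1) mod 48 = 24, so u_{2281} = u_{25} = 0.

0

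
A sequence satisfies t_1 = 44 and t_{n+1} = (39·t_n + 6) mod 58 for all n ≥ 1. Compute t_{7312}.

Listing terms: t_1 = 44, t_2 = 40, t_3 = 0, t_4 = 6, t_5 = 8, t_6 = 28, t_7 = 54, t_8 = 24, t_9 = 14, t_{10} = 30, t_{11} = 16, t_{12} = 50, t_{13} = 42, t_{14} = 20, t_{15} = 32, t_{16} = 36, t_{17} = 18, t_{18} = 12, t_{19} = 10, t_{20} = 48, t_{21} = 22, t_{22} = 52, t_{23} = 4, t_{24} = 46, t_{25} = 2, t_{26} = 26, t_{27} = 34, t_{28} = 56, t_{29} = 44.
The sequence repeats with period 28.
So t_{7312} = t_{1 + ((7312-1) mod 28)} = t_4 = 6.

6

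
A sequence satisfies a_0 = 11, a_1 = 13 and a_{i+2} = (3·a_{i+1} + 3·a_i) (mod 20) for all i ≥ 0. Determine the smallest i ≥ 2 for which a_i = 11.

Listing terms: a_0 = 11, a_1 = 13, a_2 = 12, a_3 = 15, a_4 = 1, a_5 = 8, a_6 = 7, a_7 = 5, a_8 = 16, a_9 = 3, a_{10} = 17, a_{11} = 0, a_{12} = 11, a_{13} = 13.
Since (a_{12}, a_{13}) = (a_0, a_1) = (11, 13) (two consecutive terms determine the rest), the sequence is periodic with period 12.
The value 11 next appears (with i ≥ 2) at a_{12}.

12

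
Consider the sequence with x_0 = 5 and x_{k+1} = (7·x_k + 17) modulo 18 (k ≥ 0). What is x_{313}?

Listing terms: x_0 = 5; x_1 = 16; x_2 = 3; x_3 = 2; x_4 = 13; x_5 = 0; x_6 = 17; x_7 = 10; x_8 = 15; x_9 = 14; x_{10} = 7; x_{11} = 12; x_{12} = 11; x_{13} = 4; x_{14} = 9; x_{15} = 8; x_{16} = 1; x_{17} = 6; x_{18} = 5.
The sequence repeats with period 18.
So x_{313} = x_{0 + ((313-0) mod 18)} = x_7 = 10.

10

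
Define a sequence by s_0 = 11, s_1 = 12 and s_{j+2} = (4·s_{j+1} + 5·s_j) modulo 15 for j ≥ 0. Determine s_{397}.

Listing terms: s_0 = 11, s_1 = 12, s_2 = 13, s_3 = 7, s_4 = 3, s_5 = 2, s_6 = 8, s_7 = 12, s_8 = 13.
Since (s_7, s_8) = (s_1, s_2) = (12, 13) (two consecutive terms determine the rest), the sequence is eventually periodic: after a pre-period of length 1 it cycles with period 6.
For j ≥ 1, s_j depends only on (j - 1) mod 6. (397 - 1) mod 6 = 0, so s_{397} = s_1 = 12.

12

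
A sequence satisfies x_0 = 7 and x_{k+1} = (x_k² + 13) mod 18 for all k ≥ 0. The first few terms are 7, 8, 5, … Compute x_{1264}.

17

We have x_0 = 7,  x_1 = 8,  x_2 = 5,  x_3 = 2,  x_4 = 17,  x_5 = 14,  x_6 = 11,  x_7 = 8.
Since x_7 = x_1 = 8, the sequence is eventually periodic: after a pre-period of length 1 it cycles with period 6.
For k ≥ 1, x_k depends only on (k - 1) mod 6. (1264 - 1) mod 6 = 3, so x_{1264} = x_4 = 17.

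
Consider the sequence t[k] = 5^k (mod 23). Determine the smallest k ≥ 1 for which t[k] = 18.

Computing terms: t[0] = 1, t[1] = 5, t[2] = 2, t[3] = 10, t[4] = 4, t[5] = 20, t[6] = 8, t[7] = 17, t[8] = 16, t[9] = 11, t[10] = 9, t[11] = 22, t[12] = 18, t[13] = 21, t[14] = 13, t[15] = 19, t[16] = 3, t[17] = 15, t[18] = 6, t[19] = 7, t[20] = 12, t[21] = 14, t[22] = 1.
Since t[22] = t[0] = 1, the sequence is periodic with period 22.
The value 18 first appears (with k ≥ 1) at t[12].

12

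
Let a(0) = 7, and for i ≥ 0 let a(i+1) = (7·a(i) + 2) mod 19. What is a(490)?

13

a(0) = 7,  a(1) = 13,  a(2) = 17,  a(3) = 7.
Since a(3) = a(0) = 7, the sequence is periodic with period 3.
(490 - 0) mod 3 = 1, so a(490) = a(1) = 13.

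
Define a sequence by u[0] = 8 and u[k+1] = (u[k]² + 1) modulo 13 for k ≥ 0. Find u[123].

2

u[0] = 8,  u[1] = 0,  u[2] = 1,  u[3] = 2,  u[4] = 5,  u[5] = 0.
Since u[5] = u[1] = 0, the sequence is eventually periodic: after a pre-period of length 1 it cycles with period 4.
For k ≥ 1, u[k] depends only on (k - 1) mod 4. (123 - 1) mod 4 = 2, so u[123] = u[3] = 2.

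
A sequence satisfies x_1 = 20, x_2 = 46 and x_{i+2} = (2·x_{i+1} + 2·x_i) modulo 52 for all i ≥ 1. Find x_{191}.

x_1 = 20; x_2 = 46; x_3 = 28; x_4 = 44; x_5 = 40; x_6 = 12; x_7 = 0; x_8 = 24; x_9 = 48; x_{10} = 40; x_{11} = 20; x_{12} = 16; x_{13} = 20; x_{14} = 20; x_{15} = 28; x_{16} = 44.
Since (x_{15}, x_{16}) = (x_3, x_4) = (28, 44) (two consecutive terms determine the rest), the sequence is eventually periodic: after a pre-period of length 2 it cycles with period 12.
For i ≥ 3, x_i depends only on (i - 3) mod 12. (191 - 3) mod 12 = 8, so x_{191} = x_{11} = 20.

20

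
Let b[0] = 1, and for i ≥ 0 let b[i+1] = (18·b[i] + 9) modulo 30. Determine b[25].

Computing terms: b[0] = 1; b[1] = 27; b[2] = 15; b[3] = 9; b[4] = 21; b[5] = 27.
Since b[5] = b[1] = 27, the sequence is eventually periodic: after a pre-period of length 1 it cycles with period 4.
For i ≥ 1, b[i] depends only on (i - 1) mod 4. (25 - 1) mod 4 = 0, so b[25] = b[1] = 27.

27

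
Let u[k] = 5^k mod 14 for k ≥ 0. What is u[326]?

We have u[0] = 1, u[1] = 5, u[2] = 11, u[3] = 13, u[4] = 9, u[5] = 3, u[6] = 1.
Since u[6] = u[0] = 1, the sequence is periodic with period 6.
So u[326] = u[0 + ((326-0) mod 6)] = u[2] = 11.

11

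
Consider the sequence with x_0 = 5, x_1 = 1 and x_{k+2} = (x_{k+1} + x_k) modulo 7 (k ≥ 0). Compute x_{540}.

Listing terms: x_0 = 5,  x_1 = 1,  x_2 = 6,  x_3 = 0,  x_4 = 6,  x_5 = 6,  x_6 = 5,  x_7 = 4,  x_8 = 2,  x_9 = 6,  x_{10} = 1,  x_{11} = 0,  x_{12} = 1,  x_{13} = 1,  x_{14} = 2,  x_{15} = 3,  x_{16} = 5,  x_{17} = 1.
The sequence repeats with period 16.
So x_{540} = x_{0 + ((540-0) mod 16)} = x_{12} = 1.

1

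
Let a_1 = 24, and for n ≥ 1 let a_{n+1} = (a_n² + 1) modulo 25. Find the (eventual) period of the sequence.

3

Computing terms: a_1 = 24,  a_2 = 2,  a_3 = 5,  a_4 = 1,  a_5 = 2.
Since a_5 = a_2 = 2, the sequence is eventually periodic: after a pre-period of length 1 it cycles with period 3.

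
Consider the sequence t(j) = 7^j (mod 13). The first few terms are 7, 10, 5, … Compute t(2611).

t(1) = 7, t(2) = 10, t(3) = 5, t(4) = 9, t(5) = 11, t(6) = 12, t(7) = 6, t(8) = 3, t(9) = 8, t(10) = 4, t(11) = 2, t(12) = 1, t(13) = 7.
Since t(13) = t(1) = 7, the sequence is periodic with period 12.
(2611 - 1) mod 12 = 6, so t(2611) = t(7) = 6.

6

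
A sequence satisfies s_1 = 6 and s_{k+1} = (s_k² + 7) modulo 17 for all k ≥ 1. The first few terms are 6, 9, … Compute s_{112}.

s_1 = 6; s_2 = 9; s_3 = 3; s_4 = 16; s_5 = 8; s_6 = 3.
Since s_6 = s_3 = 3, the sequence is eventually periodic: after a pre-period of length 2 it cycles with period 3.
For k ≥ 3, s_k depends only on (k - 3) mod 3. (112 - 3) mod 3 = 1, so s_{112} = s_4 = 16.

16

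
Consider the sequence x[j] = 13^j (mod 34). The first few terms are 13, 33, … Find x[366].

Computing terms: x[1] = 13, x[2] = 33, x[3] = 21, x[4] = 1, x[5] = 13.
The sequence repeats with period 4.
(366 - 1) mod 4 = 1, so x[366] = x[2] = 33.

33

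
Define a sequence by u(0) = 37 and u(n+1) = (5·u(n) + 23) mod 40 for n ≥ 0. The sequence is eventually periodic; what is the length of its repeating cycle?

Computing terms: u(0) = 37,  u(1) = 8,  u(2) = 23,  u(3) = 18,  u(4) = 33,  u(5) = 28,  u(6) = 3,  u(7) = 38,  u(8) = 13,  u(9) = 8.
Since u(9) = u(1) = 8, the sequence is eventually periodic: after a pre-period of length 1 it cycles with period 8.

8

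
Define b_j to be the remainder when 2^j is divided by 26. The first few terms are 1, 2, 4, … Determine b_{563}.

20

We have b_0 = 1, b_1 = 2, b_2 = 4, b_3 = 8, b_4 = 16, b_5 = 6, b_6 = 12, b_7 = 24, b_8 = 22, b_9 = 18, b_{10} = 10, b_{11} = 20, b_{12} = 14, b_{13} = 2.
Since b_{13} = b_1 = 2, the sequence is eventually periodic: after a pre-period of length 1 it cycles with period 12.
For j ≥ 1, b_j depends only on (j - 1) mod 12. (563 - 1) mod 12 = 10, so b_{563} = b_{11} = 20.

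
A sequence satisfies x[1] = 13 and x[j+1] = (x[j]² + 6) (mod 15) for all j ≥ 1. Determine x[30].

Listing terms: x[1] = 13; x[2] = 10; x[3] = 1; x[4] = 7; x[5] = 10.
Since x[5] = x[2] = 10, the sequence is eventually periodic: after a pre-period of length 1 it cycles with period 3.
For j ≥ 2, x[j] depends only on (j - 2) mod 3. (30 - 2) mod 3 = 1, so x[30] = x[3] = 1.

1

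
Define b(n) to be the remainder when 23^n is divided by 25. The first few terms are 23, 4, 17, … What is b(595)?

7

b(1) = 23, b(2) = 4, b(3) = 17, b(4) = 16, b(5) = 18, b(6) = 14, b(7) = 22, b(8) = 6, b(9) = 13, b(10) = 24, b(11) = 2, b(12) = 21, b(13) = 8, b(14) = 9, b(15) = 7, b(16) = 11, b(17) = 3, b(18) = 19, b(19) = 12, b(20) = 1, b(21) = 23.
Since b(21) = b(1) = 23, the sequence is periodic with period 20.
(595 - 1) mod 20 = 14, so b(595) = b(15) = 7.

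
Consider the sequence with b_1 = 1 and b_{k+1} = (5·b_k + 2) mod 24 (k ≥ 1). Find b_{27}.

13

Listing terms: b_1 = 1,  b_2 = 7,  b_3 = 13,  b_4 = 19,  b_5 = 1.
Since b_5 = b_1 = 1, the sequence is periodic with period 4.
So b_{27} = b_{1 + ((27-1) mod 4)} = b_3 = 13.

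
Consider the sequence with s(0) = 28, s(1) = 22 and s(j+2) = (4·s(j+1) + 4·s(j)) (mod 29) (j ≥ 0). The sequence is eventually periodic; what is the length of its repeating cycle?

35

s(0) = 28, s(1) = 22, s(2) = 26, s(3) = 18, s(4) = 2, s(5) = 22, s(6) = 9, s(7) = 8, s(8) = 10, s(9) = 14, s(10) = 9, s(11) = 5, s(12) = 27, s(13) = 12, s(14) = 11, s(15) = 5, s(16) = 6, s(17) = 15, s(18) = 26, s(19) = 19, s(20) = 6, s(21) = 13, s(22) = 18, s(23) = 8, s(24) = 17, s(25) = 13, s(26) = 4, s(27) = 10, s(28) = 27, s(29) = 3, s(30) = 4, s(31) = 28, s(32) = 12, s(33) = 15, s(34) = 21, s(35) = 28, s(36) = 22.
The sequence repeats with period 35.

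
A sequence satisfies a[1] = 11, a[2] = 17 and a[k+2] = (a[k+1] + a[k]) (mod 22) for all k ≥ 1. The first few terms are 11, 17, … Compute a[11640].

6

a[1] = 11; a[2] = 17; a[3] = 6; a[4] = 1; a[5] = 7; a[6] = 8; a[7] = 15; a[8] = 1; a[9] = 16; a[10] = 17; a[11] = 11; a[12] = 6; a[13] = 17; a[14] = 1; a[15] = 18; a[16] = 19; a[17] = 15; a[18] = 12; a[19] = 5; a[20] = 17; a[21] = 0; a[22] = 17; a[23] = 17; a[24] = 12; a[25] = 7; a[26] = 19; a[27] = 4; a[28] = 1; a[29] = 5; a[30] = 6; a[31] = 11; a[32] = 17.
Since (a[31], a[32]) = (a[1], a[2]) = (11, 17) (two consecutive terms determine the rest), the sequence is periodic with period 30.
(11640 - 1) mod 30 = 29, so a[11640] = a[30] = 6.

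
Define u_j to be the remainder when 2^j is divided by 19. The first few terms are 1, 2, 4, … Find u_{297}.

We have u_0 = 1,  u_1 = 2,  u_2 = 4,  u_3 = 8,  u_4 = 16,  u_5 = 13,  u_6 = 7,  u_7 = 14,  u_8 = 9,  u_9 = 18,  u_{10} = 17,  u_{11} = 15,  u_{12} = 11,  u_{13} = 3,  u_{14} = 6,  u_{15} = 12,  u_{16} = 5,  u_{17} = 10,  u_{18} = 1.
The sequence repeats with period 18.
So u_{297} = u_{0 + ((297-0) mod 18)} = u_9 = 18.

18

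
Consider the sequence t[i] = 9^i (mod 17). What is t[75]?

Computing terms: t[1] = 9, t[2] = 13, t[3] = 15, t[4] = 16, t[5] = 8, t[6] = 4, t[7] = 2, t[8] = 1, t[9] = 9.
Since t[9] = t[1] = 9, the sequence is periodic with period 8.
(75 - 1) mod 8 = 2, so t[75] = t[3] = 15.

15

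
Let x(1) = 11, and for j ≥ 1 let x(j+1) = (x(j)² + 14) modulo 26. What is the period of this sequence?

4

Computing terms: x(1) = 11,  x(2) = 5,  x(3) = 13,  x(4) = 1,  x(5) = 15,  x(6) = 5.
Since x(6) = x(2) = 5, the sequence is eventually periodic: after a pre-period of length 1 it cycles with period 4.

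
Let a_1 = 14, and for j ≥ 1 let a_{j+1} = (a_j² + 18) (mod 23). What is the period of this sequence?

3

Listing terms: a_1 = 14,  a_2 = 7,  a_3 = 21,  a_4 = 22,  a_5 = 19,  a_6 = 11,  a_7 = 1,  a_8 = 19.
Since a_8 = a_5 = 19, the sequence is eventually periodic: after a pre-period of length 4 it cycles with period 3.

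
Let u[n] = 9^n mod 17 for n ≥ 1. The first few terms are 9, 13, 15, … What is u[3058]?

Computing terms: u[1] = 9,  u[2] = 13,  u[3] = 15,  u[4] = 16,  u[5] = 8,  u[6] = 4,  u[7] = 2,  u[8] = 1,  u[9] = 9.
Since u[9] = u[1] = 9, the sequence is periodic with period 8.
(3058 - 1) mod 8 = 1, so u[3058] = u[2] = 13.

13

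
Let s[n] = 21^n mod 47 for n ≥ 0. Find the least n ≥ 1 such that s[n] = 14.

Computing terms: s[0] = 1, s[1] = 21, s[2] = 18, s[3] = 2, s[4] = 42, s[5] = 36, s[6] = 4, s[7] = 37, s[8] = 25, s[9] = 8, s[10] = 27, s[11] = 3, s[12] = 16, s[13] = 7, s[14] = 6, s[15] = 32, s[16] = 14, s[17] = 12, s[18] = 17, s[19] = 28, s[20] = 24, s[21] = 34, s[22] = 9, s[23] = 1.
The sequence repeats with period 23.
The value 14 first appears (with n ≥ 1) at s[16].

16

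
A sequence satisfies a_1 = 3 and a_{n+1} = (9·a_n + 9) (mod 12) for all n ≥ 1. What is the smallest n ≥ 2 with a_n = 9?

Listing terms: a_1 = 3; a_2 = 0; a_3 = 9; a_4 = 6; a_5 = 3.
The sequence repeats with period 4.
The value 9 first appears (with n ≥ 2) at a_3.

3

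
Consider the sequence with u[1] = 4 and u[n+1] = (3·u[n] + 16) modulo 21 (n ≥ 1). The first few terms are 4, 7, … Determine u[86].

7

Computing terms: u[1] = 4; u[2] = 7; u[3] = 16; u[4] = 1; u[5] = 19; u[6] = 10; u[7] = 4.
The sequence repeats with period 6.
(86 - 1) mod 6 = 1, so u[86] = u[2] = 7.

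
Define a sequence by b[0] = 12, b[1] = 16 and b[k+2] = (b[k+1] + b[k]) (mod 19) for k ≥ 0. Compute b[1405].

Computing terms: b[0] = 12, b[1] = 16, b[2] = 9, b[3] = 6, b[4] = 15, b[5] = 2, b[6] = 17, b[7] = 0, b[8] = 17, b[9] = 17, b[10] = 15, b[11] = 13, b[12] = 9, b[13] = 3, b[14] = 12, b[15] = 15, b[16] = 8, b[17] = 4, b[18] = 12, b[19] = 16.
Since (b[18], b[19]) = (b[0], b[1]) = (12, 16) (two consecutive terms determine the rest), the sequence is periodic with period 18.
(1405 - 0) mod 18 = 1, so b[1405] = b[1] = 16.

16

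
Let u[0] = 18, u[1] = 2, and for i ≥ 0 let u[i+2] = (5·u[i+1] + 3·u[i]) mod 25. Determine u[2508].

Listing terms: u[0] = 18,  u[1] = 2,  u[2] = 14,  u[3] = 1,  u[4] = 22,  u[5] = 13,  u[6] = 6,  u[7] = 19,  u[8] = 13,  u[9] = 22,  u[10] = 24,  u[11] = 11,  u[12] = 2,  u[13] = 18,  u[14] = 21,  u[15] = 9,  u[16] = 8,  u[17] = 17,  u[18] = 9,  u[19] = 21,  u[20] = 7,  u[21] = 23,  u[22] = 11,  u[23] = 24,  u[24] = 3,  u[25] = 12,  u[26] = 19,  u[27] = 6,  u[28] = 12,  u[29] = 3,  u[30] = 1,  u[31] = 14,  u[32] = 23,  u[33] = 7,  u[34] = 4,  u[35] = 16,  u[36] = 17,  u[37] = 8,  u[38] = 16,  u[39] = 4,  u[40] = 18,  u[41] = 2.
Since (u[40], u[41]) = (u[0], u[1]) = (18, 2) (two consecutive terms determine the rest), the sequence is periodic with period 40.
So u[2508] = u[0 + ((2508-0) mod 40)] = u[28] = 12.

12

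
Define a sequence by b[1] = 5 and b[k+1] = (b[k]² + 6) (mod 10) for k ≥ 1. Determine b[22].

We have b[1] = 5,  b[2] = 1,  b[3] = 7,  b[4] = 5.
Since b[4] = b[1] = 5, the sequence is periodic with period 3.
(22 - 1) mod 3 = 0, so b[22] = b[1] = 5.

5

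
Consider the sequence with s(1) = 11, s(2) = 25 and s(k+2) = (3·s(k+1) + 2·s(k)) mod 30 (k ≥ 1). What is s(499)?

7

Listing terms: s(1) = 11; s(2) = 25; s(3) = 7; s(4) = 11; s(5) = 17; s(6) = 13; s(7) = 13; s(8) = 5; s(9) = 11; s(10) = 13; s(11) = 1; s(12) = 29; s(13) = 29; s(14) = 25; s(15) = 13; s(16) = 29; s(17) = 23; s(18) = 7; s(19) = 7; s(20) = 5; s(21) = 29; s(22) = 7; s(23) = 19; s(24) = 11; s(25) = 11; s(26) = 25.
The sequence repeats with period 24.
(499 - 1) mod 24 = 18, so s(499) = s(19) = 7.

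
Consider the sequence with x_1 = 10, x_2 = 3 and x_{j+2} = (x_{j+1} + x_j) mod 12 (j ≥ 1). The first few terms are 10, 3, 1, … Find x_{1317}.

Computing terms: x_1 = 10,  x_2 = 3,  x_3 = 1,  x_4 = 4,  x_5 = 5,  x_6 = 9,  x_7 = 2,  x_8 = 11,  x_9 = 1,  x_{10} = 0,  x_{11} = 1,  x_{12} = 1,  x_{13} = 2,  x_{14} = 3,  x_{15} = 5,  x_{16} = 8,  x_{17} = 1,  x_{18} = 9,  x_{19} = 10,  x_{20} = 7,  x_{21} = 5,  x_{22} = 0,  x_{23} = 5,  x_{24} = 5,  x_{25} = 10,  x_{26} = 3.
The sequence repeats with period 24.
So x_{1317} = x_{1 + ((1317-1) mod 24)} = x_{21} = 5.

5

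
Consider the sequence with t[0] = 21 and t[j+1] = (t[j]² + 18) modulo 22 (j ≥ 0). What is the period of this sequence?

Computing terms: t[0] = 21, t[1] = 19, t[2] = 5, t[3] = 21.
Since t[3] = t[0] = 21, the sequence is periodic with period 3.

3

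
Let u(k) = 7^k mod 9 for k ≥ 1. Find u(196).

u(1) = 7, u(2) = 4, u(3) = 1, u(4) = 7.
Since u(4) = u(1) = 7, the sequence is periodic with period 3.
(196 - 1) mod 3 = 0, so u(196) = u(1) = 7.

7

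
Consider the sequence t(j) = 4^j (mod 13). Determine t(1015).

We have t(0) = 1,  t(1) = 4,  t(2) = 3,  t(3) = 12,  t(4) = 9,  t(5) = 10,  t(6) = 1.
Since t(6) = t(0) = 1, the sequence is periodic with period 6.
So t(1015) = t(0 + ((1015-0) mod 6)) = t(1) = 4.

4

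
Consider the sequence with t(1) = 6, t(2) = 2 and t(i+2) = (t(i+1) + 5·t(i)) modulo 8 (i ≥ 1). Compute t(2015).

2

t(1) = 6; t(2) = 2; t(3) = 0; t(4) = 2; t(5) = 2; t(6) = 4; t(7) = 6; t(8) = 2.
The sequence repeats with period 6.
(2015 - 1) mod 6 = 4, so t(2015) = t(5) = 2.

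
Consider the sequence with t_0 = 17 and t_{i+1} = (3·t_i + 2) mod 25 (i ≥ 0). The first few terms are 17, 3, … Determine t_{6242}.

Computing terms: t_0 = 17,  t_1 = 3,  t_2 = 11,  t_3 = 10,  t_4 = 7,  t_5 = 23,  t_6 = 21,  t_7 = 15,  t_8 = 22,  t_9 = 18,  t_{10} = 6,  t_{11} = 20,  t_{12} = 12,  t_{13} = 13,  t_{14} = 16,  t_{15} = 0,  t_{16} = 2,  t_{17} = 8,  t_{18} = 1,  t_{19} = 5,  t_{20} = 17.
The sequence repeats with period 20.
(6242 - 0) mod 20 = 2, so t_{6242} = t_2 = 11.

11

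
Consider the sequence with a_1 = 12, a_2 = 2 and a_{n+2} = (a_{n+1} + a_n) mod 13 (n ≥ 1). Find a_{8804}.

6

Computing terms: a_1 = 12; a_2 = 2; a_3 = 1; a_4 = 3; a_5 = 4; a_6 = 7; a_7 = 11; a_8 = 5; a_9 = 3; a_{10} = 8; a_{11} = 11; a_{12} = 6; a_{13} = 4; a_{14} = 10; a_{15} = 1; a_{16} = 11; a_{17} = 12; a_{18} = 10; a_{19} = 9; a_{20} = 6; a_{21} = 2; a_{22} = 8; a_{23} = 10; a_{24} = 5; a_{25} = 2; a_{26} = 7; a_{27} = 9; a_{28} = 3; a_{29} = 12; a_{30} = 2.
Since (a_{29}, a_{30}) = (a_1, a_2) = (12, 2) (two consecutive terms determine the rest), the sequence is periodic with period 28.
So a_{8804} = a_{1 + ((8804-1) mod 28)} = a_{12} = 6.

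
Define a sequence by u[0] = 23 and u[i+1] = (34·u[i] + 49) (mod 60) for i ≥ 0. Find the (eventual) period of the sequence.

6

We have u[0] = 23; u[1] = 51; u[2] = 43; u[3] = 11; u[4] = 3; u[5] = 31; u[6] = 23.
Since u[6] = u[0] = 23, the sequence is periodic with period 6.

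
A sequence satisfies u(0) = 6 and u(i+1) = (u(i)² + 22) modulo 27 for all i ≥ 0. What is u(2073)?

8

Listing terms: u(0) = 6; u(1) = 4; u(2) = 11; u(3) = 8; u(4) = 5; u(5) = 20; u(6) = 17; u(7) = 14; u(8) = 2; u(9) = 26; u(10) = 23; u(11) = 11.
Since u(11) = u(2) = 11, the sequence is eventually periodic: after a pre-period of length 2 it cycles with period 9.
For i ≥ 2, u(i) depends only on (i - 2) mod 9. (2073 - 2) mod 9 = 1, so u(2073) = u(3) = 8.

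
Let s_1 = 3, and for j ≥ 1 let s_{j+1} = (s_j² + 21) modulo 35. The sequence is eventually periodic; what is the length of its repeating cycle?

6

Listing terms: s_1 = 3, s_2 = 30, s_3 = 11, s_4 = 2, s_5 = 25, s_6 = 16, s_7 = 32, s_8 = 30.
Since s_8 = s_2 = 30, the sequence is eventually periodic: after a pre-period of length 1 it cycles with period 6.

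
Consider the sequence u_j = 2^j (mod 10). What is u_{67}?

Computing terms: u_0 = 1, u_1 = 2, u_2 = 4, u_3 = 8, u_4 = 6, u_5 = 2.
Since u_5 = u_1 = 2, the sequence is eventually periodic: after a pre-period of length 1 it cycles with period 4.
For j ≥ 1, u_j depends only on (j - 1) mod 4. (67 - 1) mod 4 = 2, so u_{67} = u_3 = 8.

8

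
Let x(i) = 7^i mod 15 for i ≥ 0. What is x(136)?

x(0) = 1,  x(1) = 7,  x(2) = 4,  x(3) = 13,  x(4) = 1.
The sequence repeats with period 4.
(136 - 0) mod 4 = 0, so x(136) = x(0) = 1.

1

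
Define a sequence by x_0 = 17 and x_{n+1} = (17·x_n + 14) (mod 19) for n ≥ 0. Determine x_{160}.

We have x_0 = 17; x_1 = 18; x_2 = 16; x_3 = 1; x_4 = 12; x_5 = 9; x_6 = 15; x_7 = 3; x_8 = 8; x_9 = 17.
The sequence repeats with period 9.
So x_{160} = x_{0 + ((160-0) mod 9)} = x_7 = 3.

3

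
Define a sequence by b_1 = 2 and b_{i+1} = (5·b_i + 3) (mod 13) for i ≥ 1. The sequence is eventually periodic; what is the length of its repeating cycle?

4

Listing terms: b_1 = 2; b_2 = 0; b_3 = 3; b_4 = 5; b_5 = 2.
Since b_5 = b_1 = 2, the sequence is periodic with period 4.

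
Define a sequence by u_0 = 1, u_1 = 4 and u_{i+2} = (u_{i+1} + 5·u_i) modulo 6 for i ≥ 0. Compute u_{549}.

5

We have u_0 = 1; u_1 = 4; u_2 = 3; u_3 = 5; u_4 = 2; u_5 = 3; u_6 = 1; u_7 = 4.
The sequence repeats with period 6.
So u_{549} = u_{0 + ((549-0) mod 6)} = u_3 = 5.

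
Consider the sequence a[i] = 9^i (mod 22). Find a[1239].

Listing terms: a[0] = 1,  a[1] = 9,  a[2] = 15,  a[3] = 3,  a[4] = 5,  a[5] = 1.
Since a[5] = a[0] = 1, the sequence is periodic with period 5.
(1239 - 0) mod 5 = 4, so a[1239] = a[4] = 5.

5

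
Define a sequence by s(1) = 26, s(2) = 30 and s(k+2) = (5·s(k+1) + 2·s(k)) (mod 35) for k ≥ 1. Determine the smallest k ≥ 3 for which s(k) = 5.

6

s(1) = 26, s(2) = 30, s(3) = 27, s(4) = 20, s(5) = 14, s(6) = 5, s(7) = 18, s(8) = 30, s(9) = 11, s(10) = 10, s(11) = 2, s(12) = 30, s(13) = 14, s(14) = 25, s(15) = 13, s(16) = 10, s(17) = 6, s(18) = 15, s(19) = 17, s(20) = 10, s(21) = 14, s(22) = 20, s(23) = 23, s(24) = 15, s(25) = 16, s(26) = 5, s(27) = 22, s(28) = 15, s(29) = 14, s(30) = 30, s(31) = 3, s(32) = 5, s(33) = 31, s(34) = 25, s(35) = 12, s(36) = 5, s(37) = 14, s(38) = 10, s(39) = 8, s(40) = 25, s(41) = 1, s(42) = 20, s(43) = 32, s(44) = 25, s(45) = 14, s(46) = 15, s(47) = 33, s(48) = 20, s(49) = 26, s(50) = 30.
Since (s(49), s(50)) = (s(1), s(2)) = (26, 30) (two consecutive terms determine the rest), the sequence is periodic with period 48.
The value 5 first appears (with k ≥ 3) at s(6).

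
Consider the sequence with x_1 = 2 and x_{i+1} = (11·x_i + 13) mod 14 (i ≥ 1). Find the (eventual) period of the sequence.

Computing terms: x_1 = 2,  x_2 = 7,  x_3 = 6,  x_4 = 9,  x_5 = 0,  x_6 = 13,  x_7 = 2.
Since x_7 = x_1 = 2, the sequence is periodic with period 6.

6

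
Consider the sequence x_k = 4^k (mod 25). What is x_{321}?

x_0 = 1, x_1 = 4, x_2 = 16, x_3 = 14, x_4 = 6, x_5 = 24, x_6 = 21, x_7 = 9, x_8 = 11, x_9 = 19, x_{10} = 1.
The sequence repeats with period 10.
So x_{321} = x_{0 + ((321-0) mod 10)} = x_1 = 4.

4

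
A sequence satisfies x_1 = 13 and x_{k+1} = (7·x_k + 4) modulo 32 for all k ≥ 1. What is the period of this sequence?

4

x_1 = 13; x_2 = 31; x_3 = 29; x_4 = 15; x_5 = 13.
Since x_5 = x_1 = 13, the sequence is periodic with period 4.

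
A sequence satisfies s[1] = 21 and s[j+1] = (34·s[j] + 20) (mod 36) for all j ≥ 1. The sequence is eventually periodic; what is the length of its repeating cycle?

Listing terms: s[1] = 21; s[2] = 14; s[3] = 28; s[4] = 0; s[5] = 20; s[6] = 16; s[7] = 24; s[8] = 8; s[9] = 4; s[10] = 12; s[11] = 32; s[12] = 28.
Since s[12] = s[3] = 28, the sequence is eventually periodic: after a pre-period of length 2 it cycles with period 9.

9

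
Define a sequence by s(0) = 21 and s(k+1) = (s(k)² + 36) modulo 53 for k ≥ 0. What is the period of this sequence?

4

We have s(0) = 21,  s(1) = 0,  s(2) = 36,  s(3) = 7,  s(4) = 32,  s(5) = 0.
Since s(5) = s(1) = 0, the sequence is eventually periodic: after a pre-period of length 1 it cycles with period 4.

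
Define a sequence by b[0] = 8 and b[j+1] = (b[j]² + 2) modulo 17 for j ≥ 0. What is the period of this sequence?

Listing terms: b[0] = 8; b[1] = 15; b[2] = 6; b[3] = 4; b[4] = 1; b[5] = 3; b[6] = 11; b[7] = 4.
Since b[7] = b[3] = 4, the sequence is eventually periodic: after a pre-period of length 3 it cycles with period 4.

4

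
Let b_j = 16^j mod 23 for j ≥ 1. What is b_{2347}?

9

Listing terms: b_1 = 16,  b_2 = 3,  b_3 = 2,  b_4 = 9,  b_5 = 6,  b_6 = 4,  b_7 = 18,  b_8 = 12,  b_9 = 8,  b_{10} = 13,  b_{11} = 1,  b_{12} = 16.
Since b_{12} = b_1 = 16, the sequence is periodic with period 11.
(2347 - 1) mod 11 = 3, so b_{2347} = b_4 = 9.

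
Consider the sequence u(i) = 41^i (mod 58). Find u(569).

We have u(1) = 41; u(2) = 57; u(3) = 17; u(4) = 1; u(5) = 41.
The sequence repeats with period 4.
So u(569) = u(1 + ((569-1) mod 4)) = u(1) = 41.

41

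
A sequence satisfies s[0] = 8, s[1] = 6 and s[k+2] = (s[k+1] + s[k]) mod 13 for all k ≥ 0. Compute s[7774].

We have s[0] = 8,  s[1] = 6,  s[2] = 1,  s[3] = 7,  s[4] = 8,  s[5] = 2,  s[6] = 10,  s[7] = 12,  s[8] = 9,  s[9] = 8,  s[10] = 4,  s[11] = 12,  s[12] = 3,  s[13] = 2,  s[14] = 5,  s[15] = 7,  s[16] = 12,  s[17] = 6,  s[18] = 5,  s[19] = 11,  s[20] = 3,  s[21] = 1,  s[22] = 4,  s[23] = 5,  s[24] = 9,  s[25] = 1,  s[26] = 10,  s[27] = 11,  s[28] = 8,  s[29] = 6.
The sequence repeats with period 28.
So s[7774] = s[0 + ((7774-0) mod 28)] = s[18] = 5.

5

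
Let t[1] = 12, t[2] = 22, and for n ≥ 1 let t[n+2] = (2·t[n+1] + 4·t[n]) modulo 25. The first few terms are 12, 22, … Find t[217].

Computing terms: t[1] = 12, t[2] = 22, t[3] = 17, t[4] = 22, t[5] = 12, t[6] = 12, t[7] = 22.
The sequence repeats with period 5.
So t[217] = t[1 + ((217-1) mod 5)] = t[2] = 22.

22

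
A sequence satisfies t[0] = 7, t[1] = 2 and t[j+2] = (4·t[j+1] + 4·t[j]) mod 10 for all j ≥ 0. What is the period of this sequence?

3

Listing terms: t[0] = 7, t[1] = 2, t[2] = 6, t[3] = 2, t[4] = 2, t[5] = 6.
Since (t[4], t[5]) = (t[1], t[2]) = (2, 6) (two consecutive terms determine the rest), the sequence is eventually periodic: after a pre-period of length 1 it cycles with period 3.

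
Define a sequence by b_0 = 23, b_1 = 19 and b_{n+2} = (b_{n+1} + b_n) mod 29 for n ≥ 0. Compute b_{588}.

23

Computing terms: b_0 = 23,  b_1 = 19,  b_2 = 13,  b_3 = 3,  b_4 = 16,  b_5 = 19,  b_6 = 6,  b_7 = 25,  b_8 = 2,  b_9 = 27,  b_{10} = 0,  b_{11} = 27,  b_{12} = 27,  b_{13} = 25,  b_{14} = 23,  b_{15} = 19.
Since (b_{14}, b_{15}) = (b_0, b_1) = (23, 19) (two consecutive terms determine the rest), the sequence is periodic with period 14.
So b_{588} = b_{0 + ((588-0) mod 14)} = b_0 = 23.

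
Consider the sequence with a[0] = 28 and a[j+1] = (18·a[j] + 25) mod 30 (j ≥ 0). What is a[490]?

Computing terms: a[0] = 28; a[1] = 19; a[2] = 7; a[3] = 1; a[4] = 13; a[5] = 19.
Since a[5] = a[1] = 19, the sequence is eventually periodic: after a pre-period of length 1 it cycles with period 4.
For j ≥ 1, a[j] depends only on (j - 1) mod 4. (490 - 1) mod 4 = 1, so a[490] = a[2] = 7.

7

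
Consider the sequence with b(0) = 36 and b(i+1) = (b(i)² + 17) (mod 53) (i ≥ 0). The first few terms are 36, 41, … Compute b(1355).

46

Computing terms: b(0) = 36, b(1) = 41, b(2) = 2, b(3) = 21, b(4) = 34, b(5) = 7, b(6) = 13, b(7) = 27, b(8) = 4, b(9) = 33, b(10) = 46, b(11) = 13.
Since b(11) = b(6) = 13, the sequence is eventually periodic: after a pre-period of length 6 it cycles with period 5.
For i ≥ 6, b(i) depends only on (i - 6) mod 5. (1355 - 6) mod 5 = 4, so b(1355) = b(10) = 46.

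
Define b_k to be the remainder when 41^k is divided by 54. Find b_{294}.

19

b_0 = 1,  b_1 = 41,  b_2 = 7,  b_3 = 17,  b_4 = 49,  b_5 = 11,  b_6 = 19,  b_7 = 23,  b_8 = 25,  b_9 = 53,  b_{10} = 13,  b_{11} = 47,  b_{12} = 37,  b_{13} = 5,  b_{14} = 43,  b_{15} = 35,  b_{16} = 31,  b_{17} = 29,  b_{18} = 1.
Since b_{18} = b_0 = 1, the sequence is periodic with period 18.
So b_{294} = b_{0 + ((294-0) mod 18)} = b_6 = 19.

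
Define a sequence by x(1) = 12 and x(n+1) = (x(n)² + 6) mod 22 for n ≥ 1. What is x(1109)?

Computing terms: x(1) = 12, x(2) = 18, x(3) = 0, x(4) = 6, x(5) = 20, x(6) = 10, x(7) = 18.
Since x(7) = x(2) = 18, the sequence is eventually periodic: after a pre-period of length 1 it cycles with period 5.
For n ≥ 2, x(n) depends only on (n - 2) mod 5. (1109 - 2) mod 5 = 2, so x(1109) = x(4) = 6.

6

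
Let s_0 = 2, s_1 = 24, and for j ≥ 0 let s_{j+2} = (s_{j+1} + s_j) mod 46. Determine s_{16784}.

We have s_0 = 2,  s_1 = 24,  s_2 = 26,  s_3 = 4,  s_4 = 30,  s_5 = 34,  s_6 = 18,  s_7 = 6,  s_8 = 24,  s_9 = 30,  s_{10} = 8,  s_{11} = 38,  s_{12} = 0,  s_{13} = 38,  s_{14} = 38,  s_{15} = 30,  s_{16} = 22,  s_{17} = 6,  s_{18} = 28,  s_{19} = 34,  s_{20} = 16,  s_{21} = 4,  s_{22} = 20,  s_{23} = 24,  s_{24} = 44,  s_{25} = 22,  s_{26} = 20,  s_{27} = 42,  s_{28} = 16,  s_{29} = 12,  s_{30} = 28,  s_{31} = 40,  s_{32} = 22,  s_{33} = 16,  s_{34} = 38,  s_{35} = 8,  s_{36} = 0,  s_{37} = 8,  s_{38} = 8,  s_{39} = 16,  s_{40} = 24,  s_{41} = 40,  s_{42} = 18,  s_{43} = 12,  s_{44} = 30,  s_{45} = 42,  s_{46} = 26,  s_{47} = 22,  s_{48} = 2,  s_{49} = 24.
The sequence repeats with period 48.
So s_{16784} = s_{0 + ((16784-0) mod 48)} = s_{32} = 22.

22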